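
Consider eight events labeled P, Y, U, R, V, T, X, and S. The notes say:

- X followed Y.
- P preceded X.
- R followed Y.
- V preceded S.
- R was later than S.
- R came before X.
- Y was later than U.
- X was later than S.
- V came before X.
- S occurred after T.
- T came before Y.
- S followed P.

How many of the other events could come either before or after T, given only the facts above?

3

Forced after T: R, S, X, and Y.
That leaves P, U, and V with no forced order relative to T — 3.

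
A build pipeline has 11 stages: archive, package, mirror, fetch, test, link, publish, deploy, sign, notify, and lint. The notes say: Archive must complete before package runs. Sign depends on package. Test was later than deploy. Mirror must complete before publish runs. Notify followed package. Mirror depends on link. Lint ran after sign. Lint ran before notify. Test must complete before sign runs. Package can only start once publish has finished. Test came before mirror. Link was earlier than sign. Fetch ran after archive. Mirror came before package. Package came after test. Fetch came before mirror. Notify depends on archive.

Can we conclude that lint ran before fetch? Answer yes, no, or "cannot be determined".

no

Tracing the constraints gives fetch → mirror → package → sign → lint, so fetch must come before lint.
That means lint cannot be before fetch.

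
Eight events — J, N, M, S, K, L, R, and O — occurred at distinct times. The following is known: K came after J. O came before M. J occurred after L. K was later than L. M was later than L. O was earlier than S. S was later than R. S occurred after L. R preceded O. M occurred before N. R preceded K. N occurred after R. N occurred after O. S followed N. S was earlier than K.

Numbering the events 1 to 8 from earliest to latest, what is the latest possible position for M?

M must come before K, N, and S — 3 events forced after it.
Everything else can be placed before M in some valid order, so M can sit as late as position 8 − 3 = 5.

5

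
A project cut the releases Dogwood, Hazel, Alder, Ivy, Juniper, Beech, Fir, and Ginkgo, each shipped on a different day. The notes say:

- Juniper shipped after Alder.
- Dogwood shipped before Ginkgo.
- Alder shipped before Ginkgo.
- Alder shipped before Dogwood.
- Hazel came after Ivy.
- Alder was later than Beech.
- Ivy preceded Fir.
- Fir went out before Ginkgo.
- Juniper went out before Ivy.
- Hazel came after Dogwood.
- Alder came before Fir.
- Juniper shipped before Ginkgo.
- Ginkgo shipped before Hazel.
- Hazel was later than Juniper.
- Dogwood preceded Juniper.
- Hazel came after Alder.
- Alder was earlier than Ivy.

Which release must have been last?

Every other release has a chain of constraints placing it before Hazel, so Hazel is last.

Hazel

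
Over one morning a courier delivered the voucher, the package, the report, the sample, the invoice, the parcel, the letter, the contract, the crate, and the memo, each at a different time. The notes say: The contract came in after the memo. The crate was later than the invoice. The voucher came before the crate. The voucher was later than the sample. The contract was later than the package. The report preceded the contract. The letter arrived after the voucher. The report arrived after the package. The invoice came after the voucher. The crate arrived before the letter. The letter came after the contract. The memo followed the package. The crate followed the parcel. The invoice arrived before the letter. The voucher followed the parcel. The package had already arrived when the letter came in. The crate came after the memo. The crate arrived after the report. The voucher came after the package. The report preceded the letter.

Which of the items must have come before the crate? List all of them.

Directly stated before the crate: the invoice, the memo, the parcel, the report, and the voucher.
The package reaches the crate via the package → the memo → the crate.
The sample reaches the crate via the sample → the voucher → the crate.

the invoice, the memo, the package, the parcel, the report, the sample, the voucher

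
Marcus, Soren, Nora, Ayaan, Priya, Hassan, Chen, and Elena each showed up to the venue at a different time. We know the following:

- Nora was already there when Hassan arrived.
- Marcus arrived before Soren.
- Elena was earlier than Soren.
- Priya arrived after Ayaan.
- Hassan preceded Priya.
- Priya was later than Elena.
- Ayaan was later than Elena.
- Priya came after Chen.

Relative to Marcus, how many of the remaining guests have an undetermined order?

Forced after Marcus: Soren.
That leaves Ayaan, Chen, Elena, Hassan, Nora, and Priya with no forced order relative to Marcus — 6.

6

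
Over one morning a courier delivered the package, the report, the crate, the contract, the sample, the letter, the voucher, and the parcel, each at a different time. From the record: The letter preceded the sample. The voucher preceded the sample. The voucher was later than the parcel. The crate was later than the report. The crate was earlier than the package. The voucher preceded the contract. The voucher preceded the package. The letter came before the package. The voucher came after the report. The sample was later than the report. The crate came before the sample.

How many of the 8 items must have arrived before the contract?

Directly stated before the contract: the voucher.
The parcel reaches the contract via the parcel → the voucher → the contract.
The report reaches the contract via the report → the voucher → the contract.
No chain forces the crate (or any of the others) ahead of the contract.
That's the parcel, the report, and the voucher — 3 in all.

3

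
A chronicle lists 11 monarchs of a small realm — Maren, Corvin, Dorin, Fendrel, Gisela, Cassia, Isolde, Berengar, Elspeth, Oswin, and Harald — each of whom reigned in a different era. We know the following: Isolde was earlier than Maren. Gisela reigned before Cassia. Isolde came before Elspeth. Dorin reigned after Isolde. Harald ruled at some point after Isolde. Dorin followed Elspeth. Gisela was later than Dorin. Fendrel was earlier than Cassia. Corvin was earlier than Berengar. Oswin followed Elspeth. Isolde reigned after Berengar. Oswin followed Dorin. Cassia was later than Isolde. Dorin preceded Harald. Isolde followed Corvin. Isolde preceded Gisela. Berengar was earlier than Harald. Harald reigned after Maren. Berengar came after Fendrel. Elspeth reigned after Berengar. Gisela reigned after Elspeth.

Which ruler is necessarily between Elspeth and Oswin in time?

Dorin

Tracing the constraints gives Elspeth → Dorin → Oswin, so Dorin sits after Elspeth and before Oswin.
No other ruler is forced both after Elspeth and before Oswin.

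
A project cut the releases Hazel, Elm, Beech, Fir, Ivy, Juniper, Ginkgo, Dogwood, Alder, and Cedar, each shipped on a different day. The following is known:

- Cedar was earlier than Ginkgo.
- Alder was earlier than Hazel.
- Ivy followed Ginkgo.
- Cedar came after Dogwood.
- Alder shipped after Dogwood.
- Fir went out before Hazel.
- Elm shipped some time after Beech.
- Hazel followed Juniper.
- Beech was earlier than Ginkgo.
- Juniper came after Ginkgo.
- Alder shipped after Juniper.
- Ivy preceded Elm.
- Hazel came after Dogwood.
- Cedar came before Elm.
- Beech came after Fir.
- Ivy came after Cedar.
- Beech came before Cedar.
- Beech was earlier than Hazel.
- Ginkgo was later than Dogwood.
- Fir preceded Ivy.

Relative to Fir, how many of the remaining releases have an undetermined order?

1

Forced after Fir: Alder, Beech, Cedar, Elm, Ginkgo, Hazel, Ivy, and Juniper.
That leaves Dogwood with no forced order relative to Fir — 1.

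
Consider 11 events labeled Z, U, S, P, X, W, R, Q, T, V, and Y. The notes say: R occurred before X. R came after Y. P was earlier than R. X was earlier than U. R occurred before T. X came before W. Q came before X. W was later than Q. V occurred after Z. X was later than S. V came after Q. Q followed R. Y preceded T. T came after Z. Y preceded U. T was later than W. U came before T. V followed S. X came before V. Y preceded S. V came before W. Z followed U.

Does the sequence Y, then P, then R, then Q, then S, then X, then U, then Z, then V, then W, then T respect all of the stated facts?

Check each stated constraint against the proposed order — e.g. R is ahead of T; Y is ahead of T. Every pair is in the required order; nothing is violated.

yes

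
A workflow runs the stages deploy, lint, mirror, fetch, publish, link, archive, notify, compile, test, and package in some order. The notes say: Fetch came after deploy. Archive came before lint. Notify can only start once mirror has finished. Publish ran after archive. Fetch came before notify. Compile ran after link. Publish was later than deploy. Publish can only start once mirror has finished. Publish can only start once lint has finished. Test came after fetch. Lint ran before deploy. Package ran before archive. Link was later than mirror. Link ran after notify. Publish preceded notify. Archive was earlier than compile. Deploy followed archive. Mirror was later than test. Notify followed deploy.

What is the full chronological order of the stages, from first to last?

The constraints fix every adjacent pair, so only one ordering works:
package → archive → lint → deploy → fetch → test → mirror → publish → notify → link → compile.

package, archive, lint, deploy, fetch, test, mirror, publish, notify, link, compile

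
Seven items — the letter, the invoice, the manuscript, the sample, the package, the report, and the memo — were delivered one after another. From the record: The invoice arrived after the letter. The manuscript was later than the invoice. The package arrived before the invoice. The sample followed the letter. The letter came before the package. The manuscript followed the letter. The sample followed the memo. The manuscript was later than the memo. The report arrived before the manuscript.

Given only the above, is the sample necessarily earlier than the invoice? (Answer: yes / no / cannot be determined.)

cannot be determined

No chain of stated constraints runs from the sample to the invoice, and none runs from the invoice to the sample either.
So the relative order of the sample and the invoice is not fixed by the given facts.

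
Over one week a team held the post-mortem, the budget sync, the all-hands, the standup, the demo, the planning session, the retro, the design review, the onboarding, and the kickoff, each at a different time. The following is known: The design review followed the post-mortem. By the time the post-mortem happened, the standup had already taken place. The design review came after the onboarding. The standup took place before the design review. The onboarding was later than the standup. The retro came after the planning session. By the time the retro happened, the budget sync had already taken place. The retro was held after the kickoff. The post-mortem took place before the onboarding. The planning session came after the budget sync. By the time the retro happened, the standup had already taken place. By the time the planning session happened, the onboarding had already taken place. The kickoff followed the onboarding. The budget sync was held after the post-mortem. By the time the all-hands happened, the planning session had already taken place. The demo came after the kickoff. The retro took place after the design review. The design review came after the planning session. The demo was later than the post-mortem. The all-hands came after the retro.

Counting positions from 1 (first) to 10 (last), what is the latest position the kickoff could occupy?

7

The kickoff must come before the all-hands, the demo, and the retro — 3 meetings forced after it.
Everything else can be placed before the kickoff in some valid order, so the kickoff can sit as late as position 10 − 3 = 7.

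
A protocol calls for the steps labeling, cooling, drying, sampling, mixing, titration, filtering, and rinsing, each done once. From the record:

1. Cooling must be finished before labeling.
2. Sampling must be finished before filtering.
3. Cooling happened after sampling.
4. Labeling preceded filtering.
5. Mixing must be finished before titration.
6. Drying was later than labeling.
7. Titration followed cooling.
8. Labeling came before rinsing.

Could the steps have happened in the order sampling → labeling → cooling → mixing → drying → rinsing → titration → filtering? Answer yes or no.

The constraints require cooling before labeling, but in the proposed sequence labeling appears ahead of cooling. That one violation is enough.

no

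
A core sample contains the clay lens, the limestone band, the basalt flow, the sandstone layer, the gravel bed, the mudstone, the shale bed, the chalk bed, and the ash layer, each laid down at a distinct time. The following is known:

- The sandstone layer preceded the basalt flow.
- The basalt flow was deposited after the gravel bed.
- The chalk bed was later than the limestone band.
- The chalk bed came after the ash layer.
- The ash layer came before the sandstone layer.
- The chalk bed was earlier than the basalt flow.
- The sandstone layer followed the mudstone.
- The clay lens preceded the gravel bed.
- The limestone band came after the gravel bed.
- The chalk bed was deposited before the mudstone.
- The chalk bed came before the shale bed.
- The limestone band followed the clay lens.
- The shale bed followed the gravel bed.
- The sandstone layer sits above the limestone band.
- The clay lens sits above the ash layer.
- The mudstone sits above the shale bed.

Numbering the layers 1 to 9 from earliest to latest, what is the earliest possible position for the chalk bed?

5

The ash layer, the clay lens, the gravel bed, and the limestone band must all come before the chalk bed — 4 forced predecessors.
Nothing else is forced ahead of the chalk bed, so its earliest slot is position 4 + 1 = 5.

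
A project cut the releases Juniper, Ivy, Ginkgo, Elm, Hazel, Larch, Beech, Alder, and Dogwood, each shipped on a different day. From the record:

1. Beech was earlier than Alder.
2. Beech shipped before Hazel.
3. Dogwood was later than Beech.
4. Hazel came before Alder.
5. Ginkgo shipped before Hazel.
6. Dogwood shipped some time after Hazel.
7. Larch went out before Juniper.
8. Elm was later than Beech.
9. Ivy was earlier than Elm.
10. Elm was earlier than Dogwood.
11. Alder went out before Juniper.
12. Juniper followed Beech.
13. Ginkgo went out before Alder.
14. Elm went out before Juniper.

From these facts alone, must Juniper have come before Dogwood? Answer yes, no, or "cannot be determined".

No chain of stated constraints runs from Juniper to Dogwood, and none runs from Dogwood to Juniper either.
So the relative order of Juniper and Dogwood is not fixed by the given facts.

cannot be determined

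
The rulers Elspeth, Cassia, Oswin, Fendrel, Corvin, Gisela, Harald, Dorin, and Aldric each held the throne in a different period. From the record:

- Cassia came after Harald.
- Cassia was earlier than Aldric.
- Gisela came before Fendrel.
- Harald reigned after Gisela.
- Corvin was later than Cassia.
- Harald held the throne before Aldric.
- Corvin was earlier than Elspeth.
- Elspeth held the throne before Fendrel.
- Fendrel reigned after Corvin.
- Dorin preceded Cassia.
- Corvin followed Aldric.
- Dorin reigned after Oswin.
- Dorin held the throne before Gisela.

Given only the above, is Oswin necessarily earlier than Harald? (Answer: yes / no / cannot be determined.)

Chain the constraints: Oswin → Dorin → Gisela → Harald. Each link is directly stated, so Oswin comes before Harald.

yes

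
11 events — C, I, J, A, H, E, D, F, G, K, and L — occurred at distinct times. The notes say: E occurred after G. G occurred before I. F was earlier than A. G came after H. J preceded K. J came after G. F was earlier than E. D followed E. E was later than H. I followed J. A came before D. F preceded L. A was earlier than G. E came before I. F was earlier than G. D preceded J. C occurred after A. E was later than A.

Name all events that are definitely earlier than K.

Directly stated before K: J.
A reaches K via A → G → J → K.
D reaches K via D → J → K.
E reaches K via E → D → J → K.
Likewise F, G, and H each reach K by chaining the stated constraints.
No chain forces C (or any of the others) ahead of K.

A, D, E, F, G, H, J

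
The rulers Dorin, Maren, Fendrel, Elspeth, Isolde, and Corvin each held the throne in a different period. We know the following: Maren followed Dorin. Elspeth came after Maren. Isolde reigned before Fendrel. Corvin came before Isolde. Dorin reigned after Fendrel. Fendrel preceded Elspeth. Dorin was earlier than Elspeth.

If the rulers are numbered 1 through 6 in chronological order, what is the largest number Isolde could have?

2

Isolde must come before Dorin, Elspeth, Fendrel, and Maren — 4 rulers forced after them.
Everything else can be placed before Isolde in some valid order, so Isolde can sit as late as position 6 − 4 = 2.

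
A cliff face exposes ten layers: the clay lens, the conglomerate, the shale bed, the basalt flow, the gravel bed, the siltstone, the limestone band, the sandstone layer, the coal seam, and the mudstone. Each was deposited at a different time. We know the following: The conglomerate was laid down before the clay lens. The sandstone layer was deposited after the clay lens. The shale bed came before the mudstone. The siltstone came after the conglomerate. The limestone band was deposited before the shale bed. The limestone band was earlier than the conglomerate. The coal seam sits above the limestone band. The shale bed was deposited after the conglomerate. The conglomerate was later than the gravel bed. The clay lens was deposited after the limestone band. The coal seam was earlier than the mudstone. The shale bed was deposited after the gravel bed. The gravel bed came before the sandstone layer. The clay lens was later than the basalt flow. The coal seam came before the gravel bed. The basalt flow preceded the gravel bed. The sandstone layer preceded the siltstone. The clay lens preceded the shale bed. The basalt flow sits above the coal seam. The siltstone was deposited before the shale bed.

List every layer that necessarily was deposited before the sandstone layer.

Directly stated before the sandstone layer: the clay lens and the gravel bed.
The basalt flow reaches the sandstone layer via the basalt flow → the clay lens → the sandstone layer.
The coal seam reaches the sandstone layer via the coal seam → the gravel bed → the sandstone layer.
The conglomerate reaches the sandstone layer via the conglomerate → the clay lens → the sandstone layer.
Likewise the limestone band reaches the sandstone layer by chaining the stated constraints.
No chain forces the mudstone (or any of the others) ahead of the sandstone layer.

the basalt flow, the clay lens, the coal seam, the conglomerate, the gravel bed, the limestone band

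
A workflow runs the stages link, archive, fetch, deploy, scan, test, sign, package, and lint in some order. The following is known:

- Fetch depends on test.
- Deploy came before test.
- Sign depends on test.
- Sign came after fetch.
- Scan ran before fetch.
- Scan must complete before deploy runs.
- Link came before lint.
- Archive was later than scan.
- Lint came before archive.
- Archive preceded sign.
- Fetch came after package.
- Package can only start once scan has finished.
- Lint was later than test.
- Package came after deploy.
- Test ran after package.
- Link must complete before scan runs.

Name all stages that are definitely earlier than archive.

deploy, link, lint, package, scan, test

Directly stated before archive: lint and scan.
Deploy reaches archive via deploy → test → lint → archive.
Link reaches archive via link → scan → archive.
Package reaches archive via package → test → lint → archive.
Likewise test reaches archive by chaining the stated constraints.
No chain forces fetch (or any of the others) ahead of archive.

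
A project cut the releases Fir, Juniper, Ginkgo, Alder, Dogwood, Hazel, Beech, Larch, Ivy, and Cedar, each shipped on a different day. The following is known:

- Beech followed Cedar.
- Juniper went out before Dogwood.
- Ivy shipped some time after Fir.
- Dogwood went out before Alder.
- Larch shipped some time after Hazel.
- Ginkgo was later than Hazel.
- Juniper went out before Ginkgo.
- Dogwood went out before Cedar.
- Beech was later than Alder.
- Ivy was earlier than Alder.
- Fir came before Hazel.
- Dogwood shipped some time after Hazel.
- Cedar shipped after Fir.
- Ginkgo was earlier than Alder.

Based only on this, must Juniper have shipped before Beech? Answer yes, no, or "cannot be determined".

yes

Chain the constraints: Juniper → Dogwood → Alder → Beech. Each link is directly stated, so Juniper comes before Beech.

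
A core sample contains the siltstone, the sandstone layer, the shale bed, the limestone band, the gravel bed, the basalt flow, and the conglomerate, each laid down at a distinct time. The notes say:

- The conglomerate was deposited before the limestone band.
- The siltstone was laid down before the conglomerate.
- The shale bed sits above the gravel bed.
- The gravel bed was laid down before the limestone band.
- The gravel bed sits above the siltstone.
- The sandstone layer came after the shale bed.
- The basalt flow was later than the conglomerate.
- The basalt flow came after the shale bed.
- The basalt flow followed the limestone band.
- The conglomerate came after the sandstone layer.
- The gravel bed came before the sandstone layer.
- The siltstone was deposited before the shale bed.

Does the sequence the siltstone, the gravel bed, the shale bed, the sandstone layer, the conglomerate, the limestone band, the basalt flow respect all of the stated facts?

yes

Check each stated constraint against the proposed order — e.g. the gravel bed is ahead of the limestone band; the siltstone is ahead of the conglomerate. Every pair is in the required order; nothing is violated.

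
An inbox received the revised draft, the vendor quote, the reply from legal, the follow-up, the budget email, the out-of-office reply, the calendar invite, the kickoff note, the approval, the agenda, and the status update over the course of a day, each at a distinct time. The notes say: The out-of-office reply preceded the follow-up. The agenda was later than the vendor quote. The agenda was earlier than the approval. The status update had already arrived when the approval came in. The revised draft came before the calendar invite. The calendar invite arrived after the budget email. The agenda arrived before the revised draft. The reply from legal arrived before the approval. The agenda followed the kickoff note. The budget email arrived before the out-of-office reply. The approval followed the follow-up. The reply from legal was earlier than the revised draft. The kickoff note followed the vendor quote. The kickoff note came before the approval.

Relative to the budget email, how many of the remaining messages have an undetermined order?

6

Forced after the budget email: the approval, the calendar invite, the follow-up, and the out-of-office reply.
That leaves the agenda, the kickoff note, the reply from legal, the revised draft, the status update, and the vendor quote with no forced order relative to the budget email — 6.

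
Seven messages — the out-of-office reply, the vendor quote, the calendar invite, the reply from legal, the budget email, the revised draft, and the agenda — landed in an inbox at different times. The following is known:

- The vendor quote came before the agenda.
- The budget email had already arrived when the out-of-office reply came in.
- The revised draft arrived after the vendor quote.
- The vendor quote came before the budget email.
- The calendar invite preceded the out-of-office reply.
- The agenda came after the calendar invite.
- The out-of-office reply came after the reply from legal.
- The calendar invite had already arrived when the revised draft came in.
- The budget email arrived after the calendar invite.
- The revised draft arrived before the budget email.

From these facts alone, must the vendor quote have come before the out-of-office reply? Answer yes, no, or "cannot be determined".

Chain the constraints: the vendor quote → the budget email → the out-of-office reply. Each link is directly stated, so the vendor quote comes before the out-of-office reply.

yes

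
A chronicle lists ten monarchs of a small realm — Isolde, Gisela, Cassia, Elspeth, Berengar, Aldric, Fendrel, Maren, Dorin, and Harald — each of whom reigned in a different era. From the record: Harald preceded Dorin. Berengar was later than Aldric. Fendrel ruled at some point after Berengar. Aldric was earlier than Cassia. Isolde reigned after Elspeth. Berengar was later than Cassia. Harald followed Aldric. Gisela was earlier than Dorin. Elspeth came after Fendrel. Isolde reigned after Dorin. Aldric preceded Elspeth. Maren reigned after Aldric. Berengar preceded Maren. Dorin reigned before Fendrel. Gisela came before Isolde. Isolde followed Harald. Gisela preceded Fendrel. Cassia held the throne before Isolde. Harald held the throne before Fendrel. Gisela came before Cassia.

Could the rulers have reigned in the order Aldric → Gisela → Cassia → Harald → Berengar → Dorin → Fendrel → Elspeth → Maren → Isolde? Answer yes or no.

yes

Check each stated constraint against the proposed order — e.g. Aldric is ahead of Maren; Gisela is ahead of Isolde. Every pair is in the required order; nothing is violated.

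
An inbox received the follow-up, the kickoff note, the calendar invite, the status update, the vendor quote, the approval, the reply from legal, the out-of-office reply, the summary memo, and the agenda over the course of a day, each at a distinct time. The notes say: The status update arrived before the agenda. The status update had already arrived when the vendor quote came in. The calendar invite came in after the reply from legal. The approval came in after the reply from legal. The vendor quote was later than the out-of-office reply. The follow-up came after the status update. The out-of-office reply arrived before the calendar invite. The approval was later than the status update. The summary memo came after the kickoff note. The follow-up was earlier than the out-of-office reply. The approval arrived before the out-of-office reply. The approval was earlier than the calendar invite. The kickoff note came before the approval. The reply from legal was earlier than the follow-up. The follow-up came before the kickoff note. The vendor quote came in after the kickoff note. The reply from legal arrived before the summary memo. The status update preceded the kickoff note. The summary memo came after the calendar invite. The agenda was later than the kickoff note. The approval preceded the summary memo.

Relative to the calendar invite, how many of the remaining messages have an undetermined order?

Forced before the calendar invite: the approval, the follow-up, the kickoff note, the out-of-office reply, the reply from legal, and the status update; forced after the calendar invite: the summary memo.
That leaves the agenda and the vendor quote with no forced order relative to the calendar invite — 2.

2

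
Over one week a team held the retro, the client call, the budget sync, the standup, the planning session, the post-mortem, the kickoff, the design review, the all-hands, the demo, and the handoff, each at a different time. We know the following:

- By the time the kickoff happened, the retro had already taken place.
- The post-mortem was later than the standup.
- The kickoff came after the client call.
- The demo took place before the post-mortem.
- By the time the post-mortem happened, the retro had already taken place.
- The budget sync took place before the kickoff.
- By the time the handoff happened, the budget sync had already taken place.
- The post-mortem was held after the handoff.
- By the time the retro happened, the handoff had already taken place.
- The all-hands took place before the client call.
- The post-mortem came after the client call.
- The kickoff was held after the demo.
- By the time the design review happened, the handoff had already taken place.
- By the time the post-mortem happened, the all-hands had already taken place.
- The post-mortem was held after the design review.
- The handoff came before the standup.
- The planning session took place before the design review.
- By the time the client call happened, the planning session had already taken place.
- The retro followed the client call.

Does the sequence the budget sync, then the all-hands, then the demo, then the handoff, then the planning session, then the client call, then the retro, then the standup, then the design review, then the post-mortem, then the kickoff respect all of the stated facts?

Check each stated constraint against the proposed order — e.g. the demo is ahead of the kickoff; the budget sync is ahead of the kickoff. Every pair is in the required order; nothing is violated.

yes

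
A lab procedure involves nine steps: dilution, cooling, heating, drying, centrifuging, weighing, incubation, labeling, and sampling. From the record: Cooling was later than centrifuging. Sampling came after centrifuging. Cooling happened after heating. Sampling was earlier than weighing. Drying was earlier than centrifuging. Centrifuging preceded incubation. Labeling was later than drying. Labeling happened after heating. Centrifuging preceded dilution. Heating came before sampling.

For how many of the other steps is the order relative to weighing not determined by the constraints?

Forced before weighing: centrifuging, drying, heating, and sampling.
That leaves cooling, dilution, incubation, and labeling with no forced order relative to weighing — 4.

4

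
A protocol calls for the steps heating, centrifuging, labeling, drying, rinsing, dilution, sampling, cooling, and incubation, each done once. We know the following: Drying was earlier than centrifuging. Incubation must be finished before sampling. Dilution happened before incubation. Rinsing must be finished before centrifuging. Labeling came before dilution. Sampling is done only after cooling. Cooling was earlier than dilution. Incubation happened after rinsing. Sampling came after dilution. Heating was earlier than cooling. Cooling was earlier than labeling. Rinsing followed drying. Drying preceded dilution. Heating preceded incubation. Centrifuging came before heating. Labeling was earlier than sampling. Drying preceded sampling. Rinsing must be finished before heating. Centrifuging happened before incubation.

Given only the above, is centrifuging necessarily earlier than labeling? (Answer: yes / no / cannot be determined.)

Chain the constraints: centrifuging → heating → cooling → labeling. Each link is directly stated, so centrifuging comes before labeling.

yes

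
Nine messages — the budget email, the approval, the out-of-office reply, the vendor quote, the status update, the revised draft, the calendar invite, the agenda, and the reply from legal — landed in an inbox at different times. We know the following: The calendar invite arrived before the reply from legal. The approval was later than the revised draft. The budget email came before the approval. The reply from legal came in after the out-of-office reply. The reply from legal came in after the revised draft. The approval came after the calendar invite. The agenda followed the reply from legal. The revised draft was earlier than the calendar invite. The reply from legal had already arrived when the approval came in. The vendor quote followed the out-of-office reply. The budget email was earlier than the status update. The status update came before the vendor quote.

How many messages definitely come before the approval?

5

Directly stated before the approval: the budget email, the calendar invite, the reply from legal, and the revised draft.
The out-of-office reply reaches the approval via the out-of-office reply → the reply from legal → the approval.
That's the budget email, the calendar invite, the out-of-office reply, the reply from legal, and the revised draft — 5 in all.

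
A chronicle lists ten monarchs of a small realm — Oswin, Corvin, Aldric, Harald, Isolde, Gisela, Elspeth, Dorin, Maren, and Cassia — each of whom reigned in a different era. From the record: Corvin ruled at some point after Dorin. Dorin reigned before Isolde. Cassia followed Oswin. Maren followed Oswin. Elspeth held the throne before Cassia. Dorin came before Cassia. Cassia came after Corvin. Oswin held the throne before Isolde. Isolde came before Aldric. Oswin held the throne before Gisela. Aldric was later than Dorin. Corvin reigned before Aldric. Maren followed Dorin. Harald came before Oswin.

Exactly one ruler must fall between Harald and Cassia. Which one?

Tracing the constraints gives Harald → Oswin → Cassia, so Oswin sits after Harald and before Cassia.
No other ruler is forced both after Harald and before Cassia.

Oswin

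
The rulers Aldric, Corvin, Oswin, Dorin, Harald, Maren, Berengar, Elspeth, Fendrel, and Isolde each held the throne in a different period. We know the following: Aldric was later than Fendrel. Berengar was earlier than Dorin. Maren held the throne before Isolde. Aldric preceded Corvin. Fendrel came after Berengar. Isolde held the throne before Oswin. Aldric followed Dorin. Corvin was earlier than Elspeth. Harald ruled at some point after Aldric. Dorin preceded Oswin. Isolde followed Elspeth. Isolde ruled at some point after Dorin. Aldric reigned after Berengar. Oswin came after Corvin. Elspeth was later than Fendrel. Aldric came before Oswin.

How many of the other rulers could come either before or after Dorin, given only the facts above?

Forced before Dorin: Berengar; forced after Dorin: Aldric, Corvin, Elspeth, Harald, Isolde, and Oswin.
That leaves Fendrel and Maren with no forced order relative to Dorin — 2.

2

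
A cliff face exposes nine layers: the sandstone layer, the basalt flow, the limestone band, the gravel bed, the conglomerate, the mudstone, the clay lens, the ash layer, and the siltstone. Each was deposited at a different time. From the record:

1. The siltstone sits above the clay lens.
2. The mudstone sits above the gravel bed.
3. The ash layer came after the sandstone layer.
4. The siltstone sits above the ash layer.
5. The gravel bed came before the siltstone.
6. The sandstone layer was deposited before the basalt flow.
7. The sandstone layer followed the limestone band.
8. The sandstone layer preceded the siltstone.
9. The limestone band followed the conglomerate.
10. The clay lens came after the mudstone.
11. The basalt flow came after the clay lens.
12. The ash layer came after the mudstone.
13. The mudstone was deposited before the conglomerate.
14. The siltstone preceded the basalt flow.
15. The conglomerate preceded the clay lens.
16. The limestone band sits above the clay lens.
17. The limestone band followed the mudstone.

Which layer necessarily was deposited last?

Every other layer has a chain of constraints placing it before the basalt flow, so the basalt flow is last.

the basalt flow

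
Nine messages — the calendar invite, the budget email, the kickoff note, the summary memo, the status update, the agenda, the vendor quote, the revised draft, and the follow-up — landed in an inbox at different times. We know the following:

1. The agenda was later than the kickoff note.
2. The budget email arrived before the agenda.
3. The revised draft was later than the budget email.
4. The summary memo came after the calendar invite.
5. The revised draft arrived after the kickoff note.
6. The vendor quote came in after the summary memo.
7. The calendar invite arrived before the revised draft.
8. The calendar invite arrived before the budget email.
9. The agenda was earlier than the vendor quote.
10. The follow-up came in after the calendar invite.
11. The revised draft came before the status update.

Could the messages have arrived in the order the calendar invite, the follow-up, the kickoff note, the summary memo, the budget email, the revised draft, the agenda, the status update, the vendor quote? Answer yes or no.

yes

Check each stated constraint against the proposed order — e.g. the summary memo is ahead of the vendor quote; the calendar invite is ahead of the revised draft. Every pair is in the required order; nothing is violated.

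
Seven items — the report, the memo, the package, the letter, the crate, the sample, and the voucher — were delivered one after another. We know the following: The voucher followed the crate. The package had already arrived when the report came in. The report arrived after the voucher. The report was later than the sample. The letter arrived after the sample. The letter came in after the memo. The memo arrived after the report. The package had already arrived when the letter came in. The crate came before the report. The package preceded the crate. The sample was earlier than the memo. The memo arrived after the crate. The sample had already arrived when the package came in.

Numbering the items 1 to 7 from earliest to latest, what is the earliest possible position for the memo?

6

The crate, the package, the report, the sample, and the voucher must all come before the memo — 5 forced predecessors.
Nothing else is forced ahead of the memo, so its earliest slot is position 5 + 1 = 6.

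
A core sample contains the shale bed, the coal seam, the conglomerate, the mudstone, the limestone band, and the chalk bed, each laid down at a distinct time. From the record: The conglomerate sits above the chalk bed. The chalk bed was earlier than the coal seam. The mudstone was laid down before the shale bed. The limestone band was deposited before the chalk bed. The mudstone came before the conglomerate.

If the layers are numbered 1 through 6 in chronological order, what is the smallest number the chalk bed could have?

2

The limestone band must come before the chalk bed — 1 forced predecessor.
Nothing else is forced ahead of the chalk bed, so its earliest slot is position 1 + 1 = 2.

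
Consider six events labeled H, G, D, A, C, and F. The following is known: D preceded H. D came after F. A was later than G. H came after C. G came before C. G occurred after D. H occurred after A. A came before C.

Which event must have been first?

F

F has a chain of constraints placing it before every other event, so F must be first.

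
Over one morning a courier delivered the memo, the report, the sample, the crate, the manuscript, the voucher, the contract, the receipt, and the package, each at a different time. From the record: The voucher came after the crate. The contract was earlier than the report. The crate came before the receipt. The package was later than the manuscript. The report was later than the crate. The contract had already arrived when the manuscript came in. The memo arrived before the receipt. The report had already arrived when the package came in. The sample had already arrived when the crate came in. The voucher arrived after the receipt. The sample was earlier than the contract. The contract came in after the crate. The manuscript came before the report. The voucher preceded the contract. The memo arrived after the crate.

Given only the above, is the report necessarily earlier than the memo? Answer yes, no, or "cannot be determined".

no

Tracing the constraints gives the memo → the receipt → the voucher → the contract → the report, so the memo must come before the report.
That means the report cannot be before the memo.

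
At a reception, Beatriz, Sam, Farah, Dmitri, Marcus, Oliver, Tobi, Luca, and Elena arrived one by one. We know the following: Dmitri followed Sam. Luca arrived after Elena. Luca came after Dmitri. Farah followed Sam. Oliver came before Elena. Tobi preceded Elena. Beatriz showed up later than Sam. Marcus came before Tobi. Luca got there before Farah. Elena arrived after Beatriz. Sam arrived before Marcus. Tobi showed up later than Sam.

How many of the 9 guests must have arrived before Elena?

Directly stated before Elena: Beatriz, Oliver, and Tobi.
Marcus reaches Elena via Marcus → Tobi → Elena.
Sam reaches Elena via Sam → Tobi → Elena.
No chain forces Luca (or any of the others) ahead of Elena.
That's Beatriz, Marcus, Oliver, Sam, and Tobi — 5 in all.

5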